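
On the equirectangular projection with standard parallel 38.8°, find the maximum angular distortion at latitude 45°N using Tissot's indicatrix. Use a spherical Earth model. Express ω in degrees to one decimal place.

5.6°

With standard parallel φ₀ = 38.8°, the equirectangular projection gives x = Rλ cos φ₀, y = Rφ, so h = 1 and k = cos 38.8° / cos φ.
At 45°: h = 1.000, k = 1.102; principal scales a = 1.102, b = 1.000.
sin(ω/2) = (a − b)/(a + b) = 0.1022/2.102 = 0.04859, so ω = 2 arcsin(0.04859) ≈ 5.6°.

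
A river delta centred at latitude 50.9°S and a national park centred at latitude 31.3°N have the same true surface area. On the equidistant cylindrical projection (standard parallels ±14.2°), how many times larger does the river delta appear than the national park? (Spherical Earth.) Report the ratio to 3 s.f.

With standard parallel φ₀ = 14.2°, the equirectangular projection gives x = Rλ cos φ₀, y = Rφ, so h = 1 and k = cos 14.2° / cos φ.
Areal scale at 50.9°: h·k = 1.000 × 1.537 = 1.537.
Areal scale at 31.3°: h·k = 1.000 × 1.135 = 1.135.
Ratio = 1.537/1.135 ≈ 1.35.

1.35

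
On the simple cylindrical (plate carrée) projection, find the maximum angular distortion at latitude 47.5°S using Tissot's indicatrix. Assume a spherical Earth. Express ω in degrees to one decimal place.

22.3°

Plate carrée maps x = Rλ, y = Rφ. The meridian scale is h = 1 and the parallel scale is k = 1/cos φ = sec φ.
At 47.5°: h = 1.000, k = 1.480; principal scales a = 1.480, b = 1.000.
sin(ω/2) = (a − b)/(a + b) = 0.4802/2.480 = 0.1936, so ω = 2 arcsin(0.1936) ≈ 22.3°.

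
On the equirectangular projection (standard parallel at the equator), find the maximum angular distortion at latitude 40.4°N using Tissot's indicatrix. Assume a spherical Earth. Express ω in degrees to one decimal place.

Plate carrée maps x = Rλ, y = Rφ. The meridian scale is h = 1 and the parallel scale is k = 1/cos φ = sec φ.
At 40.4°: h = 1.000, k = 1.313; principal scales a = 1.313, b = 1.000.
sin(ω/2) = (a − b)/(a + b) = 0.3131/2.313 = 0.1354, so ω = 2 arcsin(0.1354) ≈ 15.6°.

15.6°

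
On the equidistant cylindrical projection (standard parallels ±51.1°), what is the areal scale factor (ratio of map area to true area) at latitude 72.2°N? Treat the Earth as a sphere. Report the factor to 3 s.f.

In the equirectangular projection with standard parallel φ₀ = 51.1° (x = Rλ cos φ₀, y = Rφ), meridians are true-scale (h = 1) and the parallel scale is k = cos φ₀ / cos φ.
Areal scale = h·k = 1 × cos φ₀ / cos φ; at 72.2°, h = 1.000, k = 2.054, so h·k = 2.054.

2.05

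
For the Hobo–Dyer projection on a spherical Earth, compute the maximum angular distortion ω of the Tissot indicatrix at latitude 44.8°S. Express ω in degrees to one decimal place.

The Hobo–Dyer projection is cylindrical equal-area with φ₀ = 37.5°. Cylindrical equal-area (φ₀ = 37.5°): h = cos φ / cos 37.5° along meridians, k = cos 37.5° / cos φ along parallels; h·k = 1.
At 44.8°: h = 0.8944, k = 1.118; principal scales a = 1.118, b = 0.8944.
sin(ω/2) = (a − b)/(a + b) = 0.2237/2.012 = 0.1111, so ω = 2 arcsin(0.1111) ≈ 12.8°.

12.8°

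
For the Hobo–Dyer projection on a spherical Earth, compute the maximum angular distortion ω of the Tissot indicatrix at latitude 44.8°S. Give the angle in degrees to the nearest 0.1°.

12.8°

Hobo–Dyer is a cylindrical equal-area projection with standard parallels at ±37.5°. A cylindrical equal-area projection with standard parallel φ₀ has meridian scale h = cos φ / cos φ₀ and parallel scale k = cos φ₀ / cos φ (so areas are preserved, h·k = 1).
At 44.8°: h = 0.8944, k = 1.118; principal scales a = 1.118, b = 0.8944.
sin(ω/2) = (a − b)/(a + b) = 0.2237/2.012 = 0.1111, so ω = 2 arcsin(0.1111) ≈ 12.8°.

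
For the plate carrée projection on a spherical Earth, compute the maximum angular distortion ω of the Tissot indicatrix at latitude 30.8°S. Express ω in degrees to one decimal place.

8.7°

Plate carrée maps x = Rλ, y = Rφ. The meridian scale is h = 1 and the parallel scale is k = 1/cos φ = sec φ.
At 30.8°: h = 1.000, k = 1.164; principal scales a = 1.164, b = 1.000.
sin(ω/2) = (a − b)/(a + b) = 0.1642/2.164 = 0.07587, so ω = 2 arcsin(0.07587) ≈ 8.7°.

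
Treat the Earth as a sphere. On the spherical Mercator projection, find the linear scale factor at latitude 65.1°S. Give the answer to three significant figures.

2.38

The Mercator projection is conformal; its linear scale factor is the same in every direction and equals sec φ = 1/cos φ.
k = 1/cos 65.1° = 1/0.4210 = 2.375.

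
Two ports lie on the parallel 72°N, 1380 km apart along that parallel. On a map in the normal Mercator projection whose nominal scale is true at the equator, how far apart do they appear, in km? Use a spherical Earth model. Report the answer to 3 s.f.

The Mercator projection is conformal; its linear scale factor is the same in every direction and equals sec φ = 1/cos φ.
Along the parallel, k = sec 72° = 1/0.3090 = 3.236.
Map distance = 1380 × 3.236 ≈ 4470 km.

4470 km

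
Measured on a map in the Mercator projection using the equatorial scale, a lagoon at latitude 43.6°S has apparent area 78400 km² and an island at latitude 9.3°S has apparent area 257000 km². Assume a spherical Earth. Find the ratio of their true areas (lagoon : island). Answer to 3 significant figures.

0.164

Mercator's areal exaggeration is sec²φ; hence true area = (apparent area) · cos²φ.
True area of lagoon: 78400 × cos²(43.6°) = 78400 × 0.5244 = 41110 km².
True area of island: 257000 × cos²(9.3°) = 257000 × 0.9739 = 250300 km².
Ratio = 41110 / 250300 ≈ 0.164.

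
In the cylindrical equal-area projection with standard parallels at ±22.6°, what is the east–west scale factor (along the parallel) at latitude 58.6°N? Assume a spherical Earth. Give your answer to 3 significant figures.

Cylindrical equal-area (φ₀ = 22.6°): h = cos φ / cos 22.6° along meridians, k = cos 22.6° / cos φ along parallels; h·k = 1.
k = cos 22.6° / cos 58.6° = 0.9232/0.5210 = 1.772.

1.77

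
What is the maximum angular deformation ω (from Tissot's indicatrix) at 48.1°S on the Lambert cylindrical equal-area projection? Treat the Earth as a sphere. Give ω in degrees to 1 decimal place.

45.1°

The Lambert cylindrical equal-area projection is the cylindrical equal-area projection with its standard parallel at the equator (φ₀ = 0). For cylindrical equal-area with standard parallel φ₀, h = cos φ / cos φ₀ and k = cos φ₀ / cos φ, so h·k = 1.
At 48.1°: h = 0.6678, k = 1.497; principal scales a = 1.497, b = 0.6678.
sin(ω/2) = (a − b)/(a + b) = 0.8295/2.165 = 0.3831, so ω = 2 arcsin(0.3831) ≈ 45.1°.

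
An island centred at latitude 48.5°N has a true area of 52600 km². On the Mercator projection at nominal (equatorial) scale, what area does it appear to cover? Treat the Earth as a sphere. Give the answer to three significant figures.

120000 km²

For Mercator, h = k = sec φ (a conformal cylindrical projection has a single point scale, 1/cos φ).
Areal scale = k² = sec²φ = 1/cos²(48.5°) = 1/0.6626² = 2.278.
Apparent area = 52600 × 2.278 ≈ 120000 km².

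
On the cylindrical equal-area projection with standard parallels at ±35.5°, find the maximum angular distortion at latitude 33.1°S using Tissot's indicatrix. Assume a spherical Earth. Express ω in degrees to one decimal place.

3.3°

Cylindrical equal-area (φ₀ = 35.5°): h = cos φ / cos 35.5° along meridians, k = cos 35.5° / cos φ along parallels; h·k = 1.
At 33.1°: h = 1.029, k = 0.9718; principal scales a = 1.029, b = 0.9718.
sin(ω/2) = (a − b)/(a + b) = 0.05717/2.001 = 0.02857, so ω = 2 arcsin(0.02857) ≈ 3.3°.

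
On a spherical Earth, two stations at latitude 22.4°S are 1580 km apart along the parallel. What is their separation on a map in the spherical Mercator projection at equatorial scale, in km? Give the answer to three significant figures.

Mercator is conformal, so the point scale is isotropic: h = k = sec φ = 1/cos φ.
Along the parallel, k = sec 22.4° = 1/0.9245 = 1.082.
Map distance = 1580 × 1.082 ≈ 1710 km.

1710 km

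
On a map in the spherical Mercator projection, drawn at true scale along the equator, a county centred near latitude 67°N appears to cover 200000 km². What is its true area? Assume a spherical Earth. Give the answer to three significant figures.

The Mercator projection is conformal; its linear scale factor is the same in every direction and equals sec φ = 1/cos φ.
Areal scale = k² = sec²φ = 1/cos²(67°) = 1/0.3907² = 6.550.
True area = apparent / (areal scale) = 200000 / 6.550 ≈ 30500 km².

30500 km²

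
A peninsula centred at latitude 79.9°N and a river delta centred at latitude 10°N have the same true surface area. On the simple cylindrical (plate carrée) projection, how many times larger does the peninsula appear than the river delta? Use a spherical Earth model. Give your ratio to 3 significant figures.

5.62

Plate carrée maps x = Rλ, y = Rφ. The meridian scale is h = 1 and the parallel scale is k = 1/cos φ = sec φ.
Areal scale at 79.9°: h·k = 1.000 × 5.702 = 5.702.
Areal scale at 10°: h·k = 1.000 × 1.015 = 1.015.
Ratio = 5.702/1.015 ≈ 5.62.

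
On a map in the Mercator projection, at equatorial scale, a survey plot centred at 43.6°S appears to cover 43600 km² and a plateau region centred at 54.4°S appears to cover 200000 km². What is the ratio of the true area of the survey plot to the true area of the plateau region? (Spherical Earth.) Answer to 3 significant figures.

0.337

Since Mercator area scale is 1/cos²φ, the true area equals the apparent area multiplied by cos²φ.
True area of survey plot: 43600 × cos²(43.6°) = 43600 × 0.5244 = 22860 km².
True area of plateau region: 200000 × cos²(54.4°) = 200000 × 0.3389 = 67770 km².
Ratio = 22860 / 67770 ≈ 0.337.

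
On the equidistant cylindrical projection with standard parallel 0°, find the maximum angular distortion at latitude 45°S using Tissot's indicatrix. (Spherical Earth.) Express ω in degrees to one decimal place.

19.8°

Plate carrée maps x = Rλ, y = Rφ. The meridian scale is h = 1 and the parallel scale is k = 1/cos φ = sec φ.
At 45°: h = 1.000, k = 1.414; principal scales a = 1.414, b = 1.000.
sin(ω/2) = (a − b)/(a + b) = 0.4142/2.414 = 0.1716, so ω = 2 arcsin(0.1716) ≈ 19.8°.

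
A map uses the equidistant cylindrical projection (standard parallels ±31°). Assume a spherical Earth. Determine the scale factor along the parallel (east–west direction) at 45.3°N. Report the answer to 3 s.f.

1.22

With standard parallel φ₀ = 31°, the equirectangular projection gives x = Rλ cos φ₀, y = Rφ, so h = 1 and k = cos 31° / cos φ.
k = cos 31° / cos 45.3° = 0.8572/0.7034 = 1.219.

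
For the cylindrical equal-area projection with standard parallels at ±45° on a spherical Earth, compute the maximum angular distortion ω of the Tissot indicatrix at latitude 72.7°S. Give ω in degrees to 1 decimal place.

For cylindrical equal-area with standard parallel φ₀, h = cos φ / cos φ₀ and k = cos φ₀ / cos φ, so h·k = 1.
At 72.7°: h = 0.4206, k = 2.378; principal scales a = 2.378, b = 0.4206.
sin(ω/2) = (a − b)/(a + b) = 1.957/2.798 = 0.6994, so ω = 2 arcsin(0.6994) ≈ 88.8°.

88.8°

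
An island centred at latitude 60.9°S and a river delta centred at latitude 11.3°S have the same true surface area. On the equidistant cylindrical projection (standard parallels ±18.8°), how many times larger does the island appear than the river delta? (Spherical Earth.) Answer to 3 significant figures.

2.02

With standard parallel φ₀ = 18.8°, the equirectangular projection gives x = Rλ cos φ₀, y = Rφ, so h = 1 and k = cos 18.8° / cos φ.
Areal scale at 60.9°: h·k = 1.000 × 1.946 = 1.946.
Areal scale at 11.3°: h·k = 1.000 × 0.9654 = 0.9654.
Ratio = 1.946/0.9654 ≈ 2.02.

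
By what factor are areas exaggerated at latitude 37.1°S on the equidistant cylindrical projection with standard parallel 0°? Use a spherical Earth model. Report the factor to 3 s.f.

1.25

For the equirectangular projection with φ₀ = 0 (plate carrée), h = 1 along meridians and k = sec φ along parallels.
Areal scale = h·k = 1 × sec φ; at 37.1°, h = 1.000, k = 1.254, so h·k = 1.254.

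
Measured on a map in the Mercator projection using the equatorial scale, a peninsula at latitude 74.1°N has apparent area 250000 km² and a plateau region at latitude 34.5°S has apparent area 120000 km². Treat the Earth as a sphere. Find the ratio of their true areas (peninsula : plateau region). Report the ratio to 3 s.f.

On Mercator the areal scale is sec²φ, so true area = apparent × cos²φ.
True area of peninsula: 250000 × cos²(74.1°) = 250000 × 0.07505 = 18760 km².
True area of plateau region: 120000 × cos²(34.5°) = 120000 × 0.6792 = 81500 km².
Ratio = 18760 / 81500 ≈ 0.230.

0.230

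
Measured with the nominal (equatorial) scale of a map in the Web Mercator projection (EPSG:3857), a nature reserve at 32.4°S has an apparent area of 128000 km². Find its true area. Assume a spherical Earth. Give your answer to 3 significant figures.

The Mercator projection is conformal; its linear scale factor is the same in every direction and equals sec φ = 1/cos φ.
Areal scale = k² = sec²φ = 1/cos²(32.4°) = 1/0.8443² = 1.403.
True area = apparent / (areal scale) = 128000 / 1.403 ≈ 91200 km².

91200 km²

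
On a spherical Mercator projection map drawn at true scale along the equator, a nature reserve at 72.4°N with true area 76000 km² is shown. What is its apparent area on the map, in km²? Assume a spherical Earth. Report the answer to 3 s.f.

Mercator is conformal, so the point scale is isotropic: h = k = sec φ = 1/cos φ.
Areal scale = k² = sec²φ = 1/cos²(72.4°) = 1/0.3024² = 10.94.
Apparent area = 76000 × 10.94 ≈ 831000 km².

831000 km²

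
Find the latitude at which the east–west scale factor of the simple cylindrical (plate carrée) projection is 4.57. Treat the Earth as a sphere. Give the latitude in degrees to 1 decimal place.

77.4°

Plate carrée: h = 1, k = sec φ along parallels.
sec φ = 4.57  ⇒  cos φ = 0.2188  ⇒  φ ≈ 77.4°.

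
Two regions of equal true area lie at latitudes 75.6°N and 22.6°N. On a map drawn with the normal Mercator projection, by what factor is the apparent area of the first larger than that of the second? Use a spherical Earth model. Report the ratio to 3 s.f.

On Mercator, area is exaggerated by sec²φ = 1/cos²φ.
At 75.6°: sec²(75.6°) = 1/0.2487² = 16.17.
At 22.6°: sec²(22.6°) = 1/0.9232² = 1.173.
Ratio = 16.17/1.173 = cos²(22.6°)/cos²(75.6°) ≈ 13.8.

13.8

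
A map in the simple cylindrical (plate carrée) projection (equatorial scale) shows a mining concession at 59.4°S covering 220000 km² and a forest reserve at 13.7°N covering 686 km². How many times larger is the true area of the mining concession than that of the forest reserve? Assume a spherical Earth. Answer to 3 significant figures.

168

On the plate carrée, areal scale = h·k = 1 × sec φ, so true area = apparent × cos φ.
True area of mining concession: 220000 × cos(59.4°) = 220000 × 0.5090 = 112000 km².
True area of forest reserve: 686 × cos(13.7°) = 686 × 0.9715 = 666.5 km².
Ratio = 112000 / 666.5 ≈ 168.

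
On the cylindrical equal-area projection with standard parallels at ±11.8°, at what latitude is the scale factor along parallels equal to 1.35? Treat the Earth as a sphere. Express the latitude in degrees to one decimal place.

43.5°

A cylindrical equal-area projection with standard parallel φ₀ has meridian scale h = cos φ / cos φ₀ and parallel scale k = cos φ₀ / cos φ (so areas are preserved, h·k = 1).
k = cos φ₀ / cos φ = 1.35  ⇒  cos φ = cos 11.8° / 1.35 = 0.7251.
φ = arccos(0.7251) ≈ 43.5°.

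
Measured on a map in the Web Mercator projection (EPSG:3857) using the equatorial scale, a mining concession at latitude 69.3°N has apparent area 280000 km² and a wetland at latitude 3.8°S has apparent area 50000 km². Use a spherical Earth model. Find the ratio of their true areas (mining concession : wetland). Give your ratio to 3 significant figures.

0.703

Mercator's areal exaggeration is sec²φ; hence true area = (apparent area) · cos²φ.
True area of mining concession: 280000 × cos²(69.3°) = 280000 × 0.1249 = 34980 km².
True area of wetland: 50000 × cos²(3.8°) = 50000 × 0.9956 = 49780 km².
Ratio = 34980 / 49780 ≈ 0.703.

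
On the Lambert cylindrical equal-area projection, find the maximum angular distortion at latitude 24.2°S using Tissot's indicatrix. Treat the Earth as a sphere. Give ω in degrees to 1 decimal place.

The Lambert cylindrical equal-area projection is the cylindrical equal-area projection with its standard parallel at the equator (φ₀ = 0). Cylindrical equal-area (φ₀ = 0°): h = cos φ / cos 0° along meridians, k = cos 0° / cos φ along parallels; h·k = 1.
At 24.2°: h = 0.9121, k = 1.096; principal scales a = 1.096, b = 0.9121.
sin(ω/2) = (a − b)/(a + b) = 0.1842/2.008 = 0.09173, so ω = 2 arcsin(0.09173) ≈ 10.5°.

10.5°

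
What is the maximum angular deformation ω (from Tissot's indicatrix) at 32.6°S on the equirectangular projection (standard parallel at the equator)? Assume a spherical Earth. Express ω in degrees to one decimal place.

9.8°

For the equirectangular projection with φ₀ = 0 (plate carrée), h = 1 along meridians and k = sec φ along parallels.
At 32.6°: h = 1.000, k = 1.187; principal scales a = 1.187, b = 1.000.
sin(ω/2) = (a − b)/(a + b) = 0.1870/2.187 = 0.08551, so ω = 2 arcsin(0.08551) ≈ 9.8°.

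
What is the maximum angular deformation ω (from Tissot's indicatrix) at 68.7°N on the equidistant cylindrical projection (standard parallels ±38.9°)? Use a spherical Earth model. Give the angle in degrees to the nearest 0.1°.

The equidistant cylindrical projection with φ₀ = 38.9° has h = 1 (meridians true) and k = cos φ₀ / cos φ along parallels.
At 68.7°: h = 1.000, k = 2.142; principal scales a = 2.142, b = 1.000.
sin(ω/2) = (a − b)/(a + b) = 1.142/3.142 = 0.3636, so ω = 2 arcsin(0.3636) ≈ 42.6°.

42.6°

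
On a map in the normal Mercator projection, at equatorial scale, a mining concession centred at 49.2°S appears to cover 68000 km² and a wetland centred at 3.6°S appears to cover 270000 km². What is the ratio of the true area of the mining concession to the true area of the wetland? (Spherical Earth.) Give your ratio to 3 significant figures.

0.108

On Mercator the areal scale is sec²φ, so true area = apparent × cos²φ.
True area of mining concession: 68000 × cos²(49.2°) = 68000 × 0.4270 = 29030 km².
True area of wetland: 270000 × cos²(3.6°) = 270000 × 0.9961 = 268900 km².
Ratio = 29030 / 268900 ≈ 0.108.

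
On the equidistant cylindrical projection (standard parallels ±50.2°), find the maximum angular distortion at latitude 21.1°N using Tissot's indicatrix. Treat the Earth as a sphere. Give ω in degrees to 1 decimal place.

In the equirectangular projection with standard parallel φ₀ = 50.2° (x = Rλ cos φ₀, y = Rφ), meridians are true-scale (h = 1) and the parallel scale is k = cos φ₀ / cos φ.
At 21.1°: h = 1.000, k = 0.6861; principal scales a = 1.000, b = 0.6861.
sin(ω/2) = (a − b)/(a + b) = 0.3139/1.686 = 0.1862, so ω = 2 arcsin(0.1862) ≈ 21.5°.

21.5°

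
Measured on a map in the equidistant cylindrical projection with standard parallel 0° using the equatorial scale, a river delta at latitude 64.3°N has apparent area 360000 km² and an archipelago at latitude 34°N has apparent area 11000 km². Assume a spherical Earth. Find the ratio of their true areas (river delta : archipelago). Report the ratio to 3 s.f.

On the plate carrée, areal scale = h·k = 1 × sec φ, so true area = apparent × cos φ.
True area of river delta: 360000 × cos(64.3°) = 360000 × 0.4337 = 156100 km².
True area of archipelago: 11000 × cos(34°) = 11000 × 0.8290 = 9119 km².
Ratio = 156100 / 9119 ≈ 17.1.

17.1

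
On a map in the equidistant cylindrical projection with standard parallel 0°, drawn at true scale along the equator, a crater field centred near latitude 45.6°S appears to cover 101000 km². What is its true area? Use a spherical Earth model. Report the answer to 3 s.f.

70700 km²

Plate carrée maps x = Rλ, y = Rφ. The meridian scale is h = 1 and the parallel scale is k = 1/cos φ = sec φ.
Areal scale = h·k = 1 × sec φ; at 45.6°, h = 1.000, k = 1.429, so h·k = 1.429.
True area = apparent / (areal scale) = 101000 / 1.429 ≈ 70700 km².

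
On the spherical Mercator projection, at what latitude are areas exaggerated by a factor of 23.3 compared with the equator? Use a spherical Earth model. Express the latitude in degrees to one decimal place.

Mercator areal scale is sec²φ.
sec²φ = 23.3  ⇒  cos²φ = 0.04292  ⇒  cos φ = 0.2072.
φ = arccos(0.2072) ≈ 78.0°.

78.0°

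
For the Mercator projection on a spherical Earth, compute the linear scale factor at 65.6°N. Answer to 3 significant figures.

2.42

The Mercator projection is conformal; its linear scale factor is the same in every direction and equals sec φ = 1/cos φ.
k = 1/cos 65.6° = 1/0.4131 = 2.421.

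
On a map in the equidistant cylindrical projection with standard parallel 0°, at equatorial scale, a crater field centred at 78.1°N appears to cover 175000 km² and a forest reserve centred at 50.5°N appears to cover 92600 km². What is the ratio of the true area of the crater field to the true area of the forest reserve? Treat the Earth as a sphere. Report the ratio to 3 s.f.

0.613

On the plate carrée, areal scale = h·k = 1 × sec φ, so true area = apparent × cos φ.
True area of crater field: 175000 × cos(78.1°) = 175000 × 0.2062 = 36090 km².
True area of forest reserve: 92600 × cos(50.5°) = 92600 × 0.6361 = 58900 km².
Ratio = 36090 / 58900 ≈ 0.613.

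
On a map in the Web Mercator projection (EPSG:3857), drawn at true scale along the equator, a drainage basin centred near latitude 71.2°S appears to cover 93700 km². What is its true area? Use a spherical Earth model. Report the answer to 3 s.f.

For Mercator, h = k = sec φ (a conformal cylindrical projection has a single point scale, 1/cos φ).
Areal scale = k² = sec²φ = 1/cos²(71.2°) = 1/0.3223² = 9.629.
True area = apparent / (areal scale) = 93700 / 9.629 ≈ 9730 km².

9730 km²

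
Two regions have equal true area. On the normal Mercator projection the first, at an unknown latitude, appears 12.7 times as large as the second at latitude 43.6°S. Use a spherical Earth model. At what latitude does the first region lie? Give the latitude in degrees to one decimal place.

On Mercator, (apparent₁)/(apparent₂) = sec²φ₁ / sec²φ₂ when true areas are equal.
cos²φ₂ / cos²φ₁ = 12.7  ⇒  cos φ₁ = cos 43.6° / √12.7 = 0.7242/3.564 = 0.2032.
φ₁ = arccos(0.2032) ≈ 78.3°.

78.3°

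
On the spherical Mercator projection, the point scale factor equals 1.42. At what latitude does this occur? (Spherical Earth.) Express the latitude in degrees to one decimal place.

45.2°

Mercator scale is k = sec φ = 1/cos φ.
1/cos φ = 1.42  ⇒  cos φ = 0.7042  ⇒  φ = arccos(0.7042) ≈ 45.2°.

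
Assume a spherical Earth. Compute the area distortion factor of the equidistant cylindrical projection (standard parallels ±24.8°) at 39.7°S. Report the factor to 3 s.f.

The equidistant cylindrical projection with φ₀ = 24.8° has h = 1 (meridians true) and k = cos φ₀ / cos φ along parallels.
Areal scale = h·k = 1 × cos φ₀ / cos φ; at 39.7°, h = 1.000, k = 1.180, so h·k = 1.180.

1.18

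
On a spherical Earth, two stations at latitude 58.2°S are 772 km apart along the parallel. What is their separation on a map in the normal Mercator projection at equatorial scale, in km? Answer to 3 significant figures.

1470 km

For Mercator, h = k = sec φ (a conformal cylindrical projection has a single point scale, 1/cos φ).
Along the parallel, k = sec 58.2° = 1/0.5270 = 1.898.
Map distance = 772 × 1.898 ≈ 1470 km.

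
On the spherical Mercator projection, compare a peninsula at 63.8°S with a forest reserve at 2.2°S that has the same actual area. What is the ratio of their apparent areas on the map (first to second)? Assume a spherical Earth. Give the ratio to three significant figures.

5.12

On Mercator, area is exaggerated by sec²φ = 1/cos²φ.
At 63.8°: sec²(63.8°) = 1/0.4415² = 5.130.
At 2.2°: sec²(2.2°) = 1/0.9993² = 1.001.
Ratio = 5.130/1.001 = cos²(2.2°)/cos²(63.8°) ≈ 5.12.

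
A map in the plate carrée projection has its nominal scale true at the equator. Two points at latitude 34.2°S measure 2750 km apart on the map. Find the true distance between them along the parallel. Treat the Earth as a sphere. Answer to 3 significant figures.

2270 km

In the plate carrée (x = Rλ, y = Rφ), meridians are true-scale (h = 1) and parallels are stretched by k = sec φ.
Along the parallel at 34.2°, map distances are exaggerated by k = sec 34.2° = 1.209.
True distance = 2750 / 1.209 = 2750 × cos 34.2° ≈ 2270 km.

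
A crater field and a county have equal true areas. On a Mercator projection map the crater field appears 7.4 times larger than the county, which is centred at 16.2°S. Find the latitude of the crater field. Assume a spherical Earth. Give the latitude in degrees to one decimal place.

69.3°

On Mercator, (apparent₁)/(apparent₂) = sec²φ₁ / sec²φ₂ when true areas are equal.
cos²φ₂ / cos²φ₁ = 7.4  ⇒  cos φ₁ = cos 16.2° / √7.4 = 0.9603/2.720 = 0.3530.
φ₁ = arccos(0.3530) ≈ 69.3°.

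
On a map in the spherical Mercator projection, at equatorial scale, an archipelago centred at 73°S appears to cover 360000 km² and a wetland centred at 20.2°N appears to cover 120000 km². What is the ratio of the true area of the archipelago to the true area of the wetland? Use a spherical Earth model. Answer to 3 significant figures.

On Mercator the areal scale is sec²φ, so true area = apparent × cos²φ.
True area of archipelago: 360000 × cos²(73°) = 360000 × 0.08548 = 30770 km².
True area of wetland: 120000 × cos²(20.2°) = 120000 × 0.8808 = 105700 km².
Ratio = 30770 / 105700 ≈ 0.291.

0.291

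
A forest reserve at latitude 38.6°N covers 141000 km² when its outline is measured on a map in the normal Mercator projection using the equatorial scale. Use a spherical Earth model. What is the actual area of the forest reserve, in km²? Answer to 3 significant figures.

86100 km²

Mercator is conformal, so the point scale is isotropic: h = k = sec φ = 1/cos φ.
Areal scale = k² = sec²φ = 1/cos²(38.6°) = 1/0.7815² = 1.637.
True area = apparent / (areal scale) = 141000 / 1.637 ≈ 86100 km².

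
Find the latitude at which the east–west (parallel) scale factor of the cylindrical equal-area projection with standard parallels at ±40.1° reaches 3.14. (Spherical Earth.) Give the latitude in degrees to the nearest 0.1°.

Cylindrical equal-area (φ₀ = 40.1°): h = cos φ / cos 40.1° along meridians, k = cos 40.1° / cos φ along parallels; h·k = 1.
k = cos φ₀ / cos φ = 3.14  ⇒  cos φ = cos 40.1° / 3.14 = 0.2436.
φ = arccos(0.2436) ≈ 75.9°.

75.9°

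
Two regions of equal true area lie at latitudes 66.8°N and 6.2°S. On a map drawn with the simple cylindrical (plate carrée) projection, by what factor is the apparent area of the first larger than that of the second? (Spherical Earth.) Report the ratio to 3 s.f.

2.52

In the plate carrée (x = Rλ, y = Rφ), meridians are true-scale (h = 1) and parallels are stretched by k = sec φ.
Areal scale at 66.8°: h·k = 1.000 × 2.538 = 2.538.
Areal scale at 6.2°: h·k = 1.000 × 1.006 = 1.006.
Ratio = 2.538/1.006 ≈ 2.52.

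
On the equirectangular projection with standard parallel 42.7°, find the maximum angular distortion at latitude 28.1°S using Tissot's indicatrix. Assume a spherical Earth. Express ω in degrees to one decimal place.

With standard parallel φ₀ = 42.7°, the equirectangular projection gives x = Rλ cos φ₀, y = Rφ, so h = 1 and k = cos 42.7° / cos φ.
At 28.1°: h = 1.000, k = 0.8331; principal scales a = 1.000, b = 0.8331.
sin(ω/2) = (a − b)/(a + b) = 0.1669/1.833 = 0.09104, so ω = 2 arcsin(0.09104) ≈ 10.4°.

10.4°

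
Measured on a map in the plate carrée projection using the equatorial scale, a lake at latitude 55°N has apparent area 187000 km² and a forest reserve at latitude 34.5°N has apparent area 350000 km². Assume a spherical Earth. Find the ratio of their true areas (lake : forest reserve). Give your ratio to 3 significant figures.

Plate carrée has h = 1 and k = sec φ, giving areal scale sec φ; true area = (apparent area) · cos φ.
True area of lake: 187000 × cos(55°) = 187000 × 0.5736 = 107300 km².
True area of forest reserve: 350000 × cos(34.5°) = 350000 × 0.8241 = 288400 km².
Ratio = 107300 / 288400 ≈ 0.372.

0.372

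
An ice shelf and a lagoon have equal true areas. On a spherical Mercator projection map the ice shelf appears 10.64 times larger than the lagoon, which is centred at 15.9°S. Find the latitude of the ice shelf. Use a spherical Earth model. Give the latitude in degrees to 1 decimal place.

72.9°

For equal true areas on Mercator, apparent areas scale as sec²φ, so the ratio is cos²φ₂ / cos²φ₁.
cos²φ₂ / cos²φ₁ = 10.64  ⇒  cos φ₁ = cos 15.9° / √10.64 = 0.9617/3.262 = 0.2948.
φ₁ = arccos(0.2948) ≈ 72.9°.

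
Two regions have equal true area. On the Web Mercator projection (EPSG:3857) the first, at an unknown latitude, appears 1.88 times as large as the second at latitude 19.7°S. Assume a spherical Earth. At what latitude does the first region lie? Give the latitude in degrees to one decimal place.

46.6°

Mercator areal scale is sec²φ, so apparent-area ratio = sec²φ₁ / sec²φ₂ = cos²φ₂ / cos²φ₁.
cos²φ₂ / cos²φ₁ = 1.88  ⇒  cos φ₁ = cos 19.7° / √1.88 = 0.9415/1.371 = 0.6866.
φ₁ = arccos(0.6866) ≈ 46.6°.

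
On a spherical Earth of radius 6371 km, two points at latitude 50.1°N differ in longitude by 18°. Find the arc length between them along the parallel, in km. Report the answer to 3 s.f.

1280 km

Arc length along a parallel = R cos φ · Δλ (with Δλ in radians).
= 6371 × cos 50.1° × (18° × π/180) = 6371 × 0.6414 × 0.3142 ≈ 1280 km.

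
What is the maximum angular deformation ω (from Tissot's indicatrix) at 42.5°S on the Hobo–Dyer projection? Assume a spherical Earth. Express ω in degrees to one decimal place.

The Hobo–Dyer projection is cylindrical equal-area with φ₀ = 37.5°. For cylindrical equal-area with standard parallel φ₀, h = cos φ / cos φ₀ and k = cos φ₀ / cos φ, so h·k = 1.
At 42.5°: h = 0.9293, k = 1.076; principal scales a = 1.076, b = 0.9293.
sin(ω/2) = (a − b)/(a + b) = 0.1467/2.005 = 0.07317, so ω = 2 arcsin(0.07317) ≈ 8.4°.

8.4°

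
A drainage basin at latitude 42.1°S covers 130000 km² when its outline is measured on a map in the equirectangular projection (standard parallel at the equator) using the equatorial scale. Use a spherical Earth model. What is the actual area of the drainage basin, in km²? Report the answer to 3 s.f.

96500 km²

For the equirectangular projection with φ₀ = 0 (plate carrée), h = 1 along meridians and k = sec φ along parallels.
Areal scale = h·k = 1 × sec φ; at 42.1°, h = 1.000, k = 1.348, so h·k = 1.348.
True area = apparent / (areal scale) = 130000 / 1.348 ≈ 96500 km².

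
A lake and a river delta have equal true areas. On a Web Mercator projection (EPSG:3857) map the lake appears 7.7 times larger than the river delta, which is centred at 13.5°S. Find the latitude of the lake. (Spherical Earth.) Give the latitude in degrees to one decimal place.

69.5°

For equal true areas on Mercator, apparent areas scale as sec²φ, so the ratio is cos²φ₂ / cos²φ₁.
cos²φ₂ / cos²φ₁ = 7.7  ⇒  cos φ₁ = cos 13.5° / √7.7 = 0.9724/2.775 = 0.3504.
φ₁ = arccos(0.3504) ≈ 69.5°.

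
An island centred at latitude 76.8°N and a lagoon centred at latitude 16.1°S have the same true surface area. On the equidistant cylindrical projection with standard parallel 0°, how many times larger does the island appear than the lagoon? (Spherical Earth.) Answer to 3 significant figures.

4.21

For the equirectangular projection with φ₀ = 0 (plate carrée), h = 1 along meridians and k = sec φ along parallels.
Areal scale at 76.8°: h·k = 1.000 × 4.379 = 4.379.
Areal scale at 16.1°: h·k = 1.000 × 1.041 = 1.041.
Ratio = 4.379/1.041 ≈ 4.21.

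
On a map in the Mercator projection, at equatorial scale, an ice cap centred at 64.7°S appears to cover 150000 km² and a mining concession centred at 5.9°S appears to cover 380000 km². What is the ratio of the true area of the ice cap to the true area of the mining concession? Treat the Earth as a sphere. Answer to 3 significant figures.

0.0729

On Mercator the areal scale is sec²φ, so true area = apparent × cos²φ.
True area of ice cap: 150000 × cos²(64.7°) = 150000 × 0.1826 = 27400 km².
True area of mining concession: 380000 × cos²(5.9°) = 380000 × 0.9894 = 376000 km².
Ratio = 27400 / 376000 ≈ 0.0729.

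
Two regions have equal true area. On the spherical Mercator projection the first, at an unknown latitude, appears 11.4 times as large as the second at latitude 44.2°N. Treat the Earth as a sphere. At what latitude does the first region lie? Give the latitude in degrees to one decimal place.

On Mercator, (apparent₁)/(apparent₂) = sec²φ₁ / sec²φ₂ when true areas are equal.
cos²φ₂ / cos²φ₁ = 11.4  ⇒  cos φ₁ = cos 44.2° / √11.4 = 0.7169/3.376 = 0.2123.
φ₁ = arccos(0.2123) ≈ 77.7°.

77.7°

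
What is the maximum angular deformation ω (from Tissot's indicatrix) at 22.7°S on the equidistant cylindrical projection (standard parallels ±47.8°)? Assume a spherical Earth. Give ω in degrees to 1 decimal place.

18.1°

The equidistant cylindrical projection with φ₀ = 47.8° has h = 1 (meridians true) and k = cos φ₀ / cos φ along parallels.
At 22.7°: h = 1.000, k = 0.7281; principal scales a = 1.000, b = 0.7281.
sin(ω/2) = (a − b)/(a + b) = 0.2719/1.728 = 0.1573, so ω = 2 arcsin(0.1573) ≈ 18.1°.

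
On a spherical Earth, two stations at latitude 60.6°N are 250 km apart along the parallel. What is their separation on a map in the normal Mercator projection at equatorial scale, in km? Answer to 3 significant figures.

The Mercator projection is conformal; its linear scale factor is the same in every direction and equals sec φ = 1/cos φ.
Along the parallel, k = sec 60.6° = 1/0.4909 = 2.037.
Map distance = 250 × 2.037 ≈ 509 km.

509 km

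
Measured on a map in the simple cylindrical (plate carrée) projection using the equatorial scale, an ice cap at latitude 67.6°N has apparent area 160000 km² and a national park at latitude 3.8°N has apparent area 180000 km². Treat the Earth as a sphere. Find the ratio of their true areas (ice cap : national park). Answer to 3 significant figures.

0.339

On the plate carrée, areal scale = h·k = 1 × sec φ, so true area = apparent × cos φ.
True area of ice cap: 160000 × cos(67.6°) = 160000 × 0.3811 = 60970 km².
True area of national park: 180000 × cos(3.8°) = 180000 × 0.9978 = 179600 km².
Ratio = 60970 / 179600 ≈ 0.339.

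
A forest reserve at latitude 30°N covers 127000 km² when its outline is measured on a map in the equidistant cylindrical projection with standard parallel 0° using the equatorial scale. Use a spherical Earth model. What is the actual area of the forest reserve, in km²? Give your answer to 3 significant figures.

Plate carrée maps x = Rλ, y = Rφ. The meridian scale is h = 1 and the parallel scale is k = 1/cos φ = sec φ.
Areal scale = h·k = 1 × sec φ; at 30°, h = 1.000, k = 1.155, so h·k = 1.155.
True area = apparent / (areal scale) = 127000 / 1.155 ≈ 110000 km².

110000 km²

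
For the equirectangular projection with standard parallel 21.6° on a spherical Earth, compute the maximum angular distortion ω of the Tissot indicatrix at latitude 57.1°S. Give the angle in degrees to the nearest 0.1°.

30.4°

The equidistant cylindrical projection with φ₀ = 21.6° has h = 1 (meridians true) and k = cos φ₀ / cos φ along parallels.
At 57.1°: h = 1.000, k = 1.712; principal scales a = 1.712, b = 1.000.
sin(ω/2) = (a − b)/(a + b) = 0.7117/2.712 = 0.2625, so ω = 2 arcsin(0.2625) ≈ 30.4°.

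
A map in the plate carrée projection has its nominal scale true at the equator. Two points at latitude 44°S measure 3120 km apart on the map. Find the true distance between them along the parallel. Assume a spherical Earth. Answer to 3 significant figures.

Plate carrée maps x = Rλ, y = Rφ. The meridian scale is h = 1 and the parallel scale is k = 1/cos φ = sec φ.
Along the parallel at 44°, map distances are exaggerated by k = sec 44° = 1.390.
True distance = 3120 / 1.390 = 3120 × cos 44° ≈ 2240 km.

2240 km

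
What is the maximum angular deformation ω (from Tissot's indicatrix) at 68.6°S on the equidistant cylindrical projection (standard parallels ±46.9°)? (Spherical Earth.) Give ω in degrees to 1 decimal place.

35.4°

With standard parallel φ₀ = 46.9°, the equirectangular projection gives x = Rλ cos φ₀, y = Rφ, so h = 1 and k = cos 46.9° / cos φ.
At 68.6°: h = 1.000, k = 1.873; principal scales a = 1.873, b = 1.000.
sin(ω/2) = (a − b)/(a + b) = 0.8726/2.873 = 0.3038, so ω = 2 arcsin(0.3038) ≈ 35.4°.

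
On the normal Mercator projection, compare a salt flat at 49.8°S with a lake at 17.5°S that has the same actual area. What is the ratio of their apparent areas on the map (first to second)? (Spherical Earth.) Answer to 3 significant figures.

On Mercator, area is exaggerated by sec²φ = 1/cos²φ.
At 49.8°: sec²(49.8°) = 1/0.6455² = 2.400.
At 17.5°: sec²(17.5°) = 1/0.9537² = 1.099.
Ratio = 2.400/1.099 = cos²(17.5°)/cos²(49.8°) ≈ 2.18.

2.18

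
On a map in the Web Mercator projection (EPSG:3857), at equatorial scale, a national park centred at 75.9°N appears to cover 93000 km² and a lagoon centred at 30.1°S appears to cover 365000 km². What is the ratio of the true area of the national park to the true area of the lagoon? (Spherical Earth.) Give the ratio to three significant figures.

0.0202

Mercator's areal exaggeration is sec²φ; hence true area = (apparent area) · cos²φ.
True area of national park: 93000 × cos²(75.9°) = 93000 × 0.05935 = 5519 km².
True area of lagoon: 365000 × cos²(30.1°) = 365000 × 0.7485 = 273200 km².
Ratio = 5519 / 273200 ≈ 0.0202.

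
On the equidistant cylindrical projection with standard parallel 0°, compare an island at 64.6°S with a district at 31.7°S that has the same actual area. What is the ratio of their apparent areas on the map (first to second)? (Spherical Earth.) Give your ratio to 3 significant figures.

1.98

Plate carrée maps x = Rλ, y = Rφ. The meridian scale is h = 1 and the parallel scale is k = 1/cos φ = sec φ.
Areal scale at 64.6°: h·k = 1.000 × 2.331 = 2.331.
Areal scale at 31.7°: h·k = 1.000 × 1.175 = 1.175.
Ratio = 2.331/1.175 ≈ 1.98.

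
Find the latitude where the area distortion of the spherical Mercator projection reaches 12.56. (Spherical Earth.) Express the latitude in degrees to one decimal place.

73.6°

Mercator areal scale is sec²φ.
sec²φ = 12.56  ⇒  cos²φ = 0.07962  ⇒  cos φ = 0.2822.
φ = arccos(0.2822) ≈ 73.6°.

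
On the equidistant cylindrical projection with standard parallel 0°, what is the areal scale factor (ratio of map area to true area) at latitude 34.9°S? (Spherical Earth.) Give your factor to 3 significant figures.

1.22

Plate carrée maps x = Rλ, y = Rφ. The meridian scale is h = 1 and the parallel scale is k = 1/cos φ = sec φ.
Areal scale = h·k = 1 × sec φ; at 34.9°, h = 1.000, k = 1.219, so h·k = 1.219.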